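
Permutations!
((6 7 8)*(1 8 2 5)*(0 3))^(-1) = (0 3)(1 5 2 7 6 8)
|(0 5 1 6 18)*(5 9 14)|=|(0 9 14 5 1 6 18)|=7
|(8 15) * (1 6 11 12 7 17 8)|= 8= |(1 6 11 12 7 17 8 15)|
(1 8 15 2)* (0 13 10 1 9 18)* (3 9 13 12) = (0 12 3 9 18)(1 8 15 2 13 10) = [12, 8, 13, 9, 4, 5, 6, 7, 15, 18, 1, 11, 3, 10, 14, 2, 16, 17, 0]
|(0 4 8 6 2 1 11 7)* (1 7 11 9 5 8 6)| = 20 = |(11)(0 4 6 2 7)(1 9 5 8)|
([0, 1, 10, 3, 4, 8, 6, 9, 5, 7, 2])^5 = (2 10)(5 8)(7 9)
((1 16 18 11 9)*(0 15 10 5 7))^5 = (18) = ((0 15 10 5 7)(1 16 18 11 9))^5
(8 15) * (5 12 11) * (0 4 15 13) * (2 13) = (0 4 15 8 2 13)(5 12 11) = [4, 1, 13, 3, 15, 12, 6, 7, 2, 9, 10, 5, 11, 0, 14, 8]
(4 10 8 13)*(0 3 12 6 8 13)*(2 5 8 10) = (0 3 12 6 10 13 4 2 5 8) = [3, 1, 5, 12, 2, 8, 10, 7, 0, 9, 13, 11, 6, 4]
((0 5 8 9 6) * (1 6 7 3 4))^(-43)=((0 5 8 9 7 3 4 1 6))^(-43)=(0 8 7 4 6 5 9 3 1)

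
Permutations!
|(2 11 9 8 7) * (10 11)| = |(2 10 11 9 8 7)| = 6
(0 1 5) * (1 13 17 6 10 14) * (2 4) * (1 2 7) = (0 13 17 6 10 14 2 4 7 1 5) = [13, 5, 4, 3, 7, 0, 10, 1, 8, 9, 14, 11, 12, 17, 2, 15, 16, 6]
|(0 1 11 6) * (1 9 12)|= |(0 9 12 1 11 6)|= 6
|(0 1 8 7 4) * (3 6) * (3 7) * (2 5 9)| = 21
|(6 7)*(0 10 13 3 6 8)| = 7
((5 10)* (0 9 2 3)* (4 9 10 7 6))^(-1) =(0 3 2 9 4 6 7 5 10)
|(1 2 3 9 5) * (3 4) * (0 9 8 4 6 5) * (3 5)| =14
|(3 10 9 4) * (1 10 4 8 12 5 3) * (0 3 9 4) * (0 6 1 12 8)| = 9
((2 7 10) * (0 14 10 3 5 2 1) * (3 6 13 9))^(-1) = ((0 14 10 1)(2 7 6 13 9 3 5))^(-1) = (0 1 10 14)(2 5 3 9 13 6 7)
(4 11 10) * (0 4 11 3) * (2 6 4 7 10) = (0 7 10 11 2 6 4 3) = [7, 1, 6, 0, 3, 5, 4, 10, 8, 9, 11, 2]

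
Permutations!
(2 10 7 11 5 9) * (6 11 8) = (2 10 7 8 6 11 5 9) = [0, 1, 10, 3, 4, 9, 11, 8, 6, 2, 7, 5]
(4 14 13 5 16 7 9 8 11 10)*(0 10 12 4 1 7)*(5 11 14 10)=(0 5 16)(1 7 9 8 14 13 11 12 4 10)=[5, 7, 2, 3, 10, 16, 6, 9, 14, 8, 1, 12, 4, 11, 13, 15, 0]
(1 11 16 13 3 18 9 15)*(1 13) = (1 11 16)(3 18 9 15 13) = [0, 11, 2, 18, 4, 5, 6, 7, 8, 15, 10, 16, 12, 3, 14, 13, 1, 17, 9]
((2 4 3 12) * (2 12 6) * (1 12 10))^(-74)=(1 12 10)(2 3)(4 6)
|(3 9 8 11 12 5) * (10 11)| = |(3 9 8 10 11 12 5)| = 7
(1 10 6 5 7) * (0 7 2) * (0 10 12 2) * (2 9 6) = (0 7 1 12 9 6 5)(2 10) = [7, 12, 10, 3, 4, 0, 5, 1, 8, 6, 2, 11, 9]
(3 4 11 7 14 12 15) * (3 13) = (3 4 11 7 14 12 15 13) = [0, 1, 2, 4, 11, 5, 6, 14, 8, 9, 10, 7, 15, 3, 12, 13]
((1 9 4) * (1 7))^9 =(1 9 4 7)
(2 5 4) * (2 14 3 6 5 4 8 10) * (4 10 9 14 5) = (2 10)(3 6 4 5 8 9 14) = [0, 1, 10, 6, 5, 8, 4, 7, 9, 14, 2, 11, 12, 13, 3]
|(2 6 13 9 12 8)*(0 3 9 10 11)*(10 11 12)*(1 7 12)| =|(0 3 9 10 1 7 12 8 2 6 13 11)| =12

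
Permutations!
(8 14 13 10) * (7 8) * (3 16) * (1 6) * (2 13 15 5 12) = (1 6)(2 13 10 7 8 14 15 5 12)(3 16) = [0, 6, 13, 16, 4, 12, 1, 8, 14, 9, 7, 11, 2, 10, 15, 5, 3]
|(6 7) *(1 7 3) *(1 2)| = |(1 7 6 3 2)| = 5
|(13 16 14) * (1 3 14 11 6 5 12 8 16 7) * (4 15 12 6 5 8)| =15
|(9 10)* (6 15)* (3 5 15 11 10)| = 7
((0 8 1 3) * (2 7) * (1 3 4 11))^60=(11)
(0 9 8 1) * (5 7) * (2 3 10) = (0 9 8 1)(2 3 10)(5 7) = [9, 0, 3, 10, 4, 7, 6, 5, 1, 8, 2]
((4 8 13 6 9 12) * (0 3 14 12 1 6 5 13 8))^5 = (14)(1 9 6)(5 13)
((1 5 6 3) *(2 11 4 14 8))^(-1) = (1 3 6 5)(2 8 14 4 11)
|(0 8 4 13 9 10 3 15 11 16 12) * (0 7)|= |(0 8 4 13 9 10 3 15 11 16 12 7)|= 12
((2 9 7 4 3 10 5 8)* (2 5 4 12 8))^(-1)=(2 5 8 12 7 9)(3 4 10)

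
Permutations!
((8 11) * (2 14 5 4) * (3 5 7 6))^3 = ((2 14 7 6 3 5 4)(8 11))^3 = (2 6 4 7 5 14 3)(8 11)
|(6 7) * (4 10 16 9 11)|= 10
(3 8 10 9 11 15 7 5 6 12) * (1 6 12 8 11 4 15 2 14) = (1 6 8 10 9 4 15 7 5 12 3 11 2 14) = [0, 6, 14, 11, 15, 12, 8, 5, 10, 4, 9, 2, 3, 13, 1, 7]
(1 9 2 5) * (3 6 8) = (1 9 2 5)(3 6 8) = [0, 9, 5, 6, 4, 1, 8, 7, 3, 2]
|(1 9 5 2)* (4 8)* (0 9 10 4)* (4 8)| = |(0 9 5 2 1 10 8)| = 7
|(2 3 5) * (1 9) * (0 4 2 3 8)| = |(0 4 2 8)(1 9)(3 5)| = 4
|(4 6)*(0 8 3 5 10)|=10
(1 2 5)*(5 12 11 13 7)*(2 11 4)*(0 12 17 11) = (0 12 4 2 17 11 13 7 5 1) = [12, 0, 17, 3, 2, 1, 6, 5, 8, 9, 10, 13, 4, 7, 14, 15, 16, 11]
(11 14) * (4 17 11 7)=(4 17 11 14 7)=[0, 1, 2, 3, 17, 5, 6, 4, 8, 9, 10, 14, 12, 13, 7, 15, 16, 11]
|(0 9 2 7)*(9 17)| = 5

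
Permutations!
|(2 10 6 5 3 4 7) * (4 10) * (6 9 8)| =6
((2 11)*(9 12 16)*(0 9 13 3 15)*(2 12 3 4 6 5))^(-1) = (0 15 3 9)(2 5 6 4 13 16 12 11)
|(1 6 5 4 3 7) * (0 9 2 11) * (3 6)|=12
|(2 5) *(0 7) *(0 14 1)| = |(0 7 14 1)(2 5)| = 4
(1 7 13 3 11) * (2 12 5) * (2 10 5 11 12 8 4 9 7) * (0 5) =(0 5 10)(1 2 8 4 9 7 13 3 12 11) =[5, 2, 8, 12, 9, 10, 6, 13, 4, 7, 0, 1, 11, 3]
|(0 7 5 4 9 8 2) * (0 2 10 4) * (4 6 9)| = 12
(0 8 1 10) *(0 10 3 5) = [8, 3, 2, 5, 4, 0, 6, 7, 1, 9, 10] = (10)(0 8 1 3 5)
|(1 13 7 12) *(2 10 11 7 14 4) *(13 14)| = |(1 14 4 2 10 11 7 12)| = 8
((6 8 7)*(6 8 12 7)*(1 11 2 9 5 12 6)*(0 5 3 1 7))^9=((0 5 12)(1 11 2 9 3)(7 8))^9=(12)(1 3 9 2 11)(7 8)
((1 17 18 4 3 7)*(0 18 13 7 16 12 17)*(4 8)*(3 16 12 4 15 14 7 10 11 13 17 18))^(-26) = (0 3 12 18 8 15 14 7 1)(10 11 13)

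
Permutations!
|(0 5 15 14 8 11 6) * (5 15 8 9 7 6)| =6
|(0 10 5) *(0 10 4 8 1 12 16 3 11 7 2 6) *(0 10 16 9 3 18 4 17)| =|(0 17)(1 12 9 3 11 7 2 6 10 5 16 18 4 8)| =14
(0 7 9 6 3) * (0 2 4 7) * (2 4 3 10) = [0, 1, 3, 4, 7, 5, 10, 9, 8, 6, 2] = (2 3 4 7 9 6 10)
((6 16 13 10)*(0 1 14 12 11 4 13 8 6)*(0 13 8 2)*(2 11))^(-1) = (0 2 12 14 1)(4 11 16 6 8)(10 13)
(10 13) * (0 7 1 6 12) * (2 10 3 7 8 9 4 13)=(0 8 9 4 13 3 7 1 6 12)(2 10)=[8, 6, 10, 7, 13, 5, 12, 1, 9, 4, 2, 11, 0, 3]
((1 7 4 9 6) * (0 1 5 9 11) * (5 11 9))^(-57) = ((0 1 7 4 9 6 11))^(-57) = (0 11 6 9 4 7 1)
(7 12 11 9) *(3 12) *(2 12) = (2 12 11 9 7 3) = [0, 1, 12, 2, 4, 5, 6, 3, 8, 7, 10, 9, 11]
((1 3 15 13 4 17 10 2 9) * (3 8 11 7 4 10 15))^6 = ((1 8 11 7 4 17 15 13 10 2 9))^6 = (1 15 8 13 11 10 7 2 4 9 17)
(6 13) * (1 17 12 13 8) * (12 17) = [0, 12, 2, 3, 4, 5, 8, 7, 1, 9, 10, 11, 13, 6, 14, 15, 16, 17] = (17)(1 12 13 6 8)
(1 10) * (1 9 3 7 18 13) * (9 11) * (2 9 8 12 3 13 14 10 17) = (1 17 2 9 13)(3 7 18 14 10 11 8 12) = [0, 17, 9, 7, 4, 5, 6, 18, 12, 13, 11, 8, 3, 1, 10, 15, 16, 2, 14]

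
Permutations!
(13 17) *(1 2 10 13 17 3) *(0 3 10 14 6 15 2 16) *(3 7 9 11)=(17)(0 7 9 11 3 1 16)(2 14 6 15)(10 13)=[7, 16, 14, 1, 4, 5, 15, 9, 8, 11, 13, 3, 12, 10, 6, 2, 0, 17]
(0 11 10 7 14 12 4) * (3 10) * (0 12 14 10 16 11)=(3 16 11)(4 12)(7 10)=[0, 1, 2, 16, 12, 5, 6, 10, 8, 9, 7, 3, 4, 13, 14, 15, 11]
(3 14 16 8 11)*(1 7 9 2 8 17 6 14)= (1 7 9 2 8 11 3)(6 14 16 17)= [0, 7, 8, 1, 4, 5, 14, 9, 11, 2, 10, 3, 12, 13, 16, 15, 17, 6]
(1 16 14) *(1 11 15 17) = (1 16 14 11 15 17) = [0, 16, 2, 3, 4, 5, 6, 7, 8, 9, 10, 15, 12, 13, 11, 17, 14, 1]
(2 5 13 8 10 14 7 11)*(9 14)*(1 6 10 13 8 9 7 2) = (1 6 10 7 11)(2 5 8 13 9 14) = [0, 6, 5, 3, 4, 8, 10, 11, 13, 14, 7, 1, 12, 9, 2]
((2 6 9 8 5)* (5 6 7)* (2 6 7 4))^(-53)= ((2 4)(5 6 9 8 7))^(-53)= (2 4)(5 9 7 6 8)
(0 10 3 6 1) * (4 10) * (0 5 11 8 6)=(0 4 10 3)(1 5 11 8 6)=[4, 5, 2, 0, 10, 11, 1, 7, 6, 9, 3, 8]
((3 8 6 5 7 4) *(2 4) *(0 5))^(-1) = ((0 5 7 2 4 3 8 6))^(-1) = (0 6 8 3 4 2 7 5)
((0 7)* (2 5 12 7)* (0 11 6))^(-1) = ((0 2 5 12 7 11 6))^(-1) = (0 6 11 7 12 5 2)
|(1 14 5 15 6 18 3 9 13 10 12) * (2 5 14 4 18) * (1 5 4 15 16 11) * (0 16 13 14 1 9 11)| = 20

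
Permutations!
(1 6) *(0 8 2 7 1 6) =(0 8 2 7 1) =[8, 0, 7, 3, 4, 5, 6, 1, 2]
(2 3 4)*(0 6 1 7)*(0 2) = [6, 7, 3, 4, 0, 5, 1, 2] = (0 6 1 7 2 3 4)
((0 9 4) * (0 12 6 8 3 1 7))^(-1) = (0 7 1 3 8 6 12 4 9)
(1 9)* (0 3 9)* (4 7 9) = (0 3 4 7 9 1) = [3, 0, 2, 4, 7, 5, 6, 9, 8, 1]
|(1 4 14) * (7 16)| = 6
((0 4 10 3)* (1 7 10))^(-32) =(0 10 1)(3 7 4)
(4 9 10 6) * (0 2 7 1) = [2, 0, 7, 3, 9, 5, 4, 1, 8, 10, 6] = (0 2 7 1)(4 9 10 6)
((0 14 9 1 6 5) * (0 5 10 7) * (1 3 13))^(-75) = ((0 14 9 3 13 1 6 10 7))^(-75) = (0 6 3)(1 9 7)(10 13 14)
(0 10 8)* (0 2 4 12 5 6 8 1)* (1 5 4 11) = (0 10 5 6 8 2 11 1)(4 12) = [10, 0, 11, 3, 12, 6, 8, 7, 2, 9, 5, 1, 4]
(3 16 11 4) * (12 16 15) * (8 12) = (3 15 8 12 16 11 4) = [0, 1, 2, 15, 3, 5, 6, 7, 12, 9, 10, 4, 16, 13, 14, 8, 11]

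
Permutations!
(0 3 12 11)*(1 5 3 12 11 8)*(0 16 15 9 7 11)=(0 12 8 1 5 3)(7 11 16 15 9)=[12, 5, 2, 0, 4, 3, 6, 11, 1, 7, 10, 16, 8, 13, 14, 9, 15]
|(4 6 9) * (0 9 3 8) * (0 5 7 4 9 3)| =|(9)(0 3 8 5 7 4 6)| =7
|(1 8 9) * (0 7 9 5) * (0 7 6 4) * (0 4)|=10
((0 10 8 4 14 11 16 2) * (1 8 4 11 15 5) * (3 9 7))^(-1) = (0 2 16 11 8 1 5 15 14 4 10)(3 7 9)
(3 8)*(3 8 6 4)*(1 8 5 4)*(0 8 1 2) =(0 8 5 4 3 6 2) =[8, 1, 0, 6, 3, 4, 2, 7, 5]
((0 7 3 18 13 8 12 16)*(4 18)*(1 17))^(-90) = ((0 7 3 4 18 13 8 12 16)(1 17))^(-90) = (18)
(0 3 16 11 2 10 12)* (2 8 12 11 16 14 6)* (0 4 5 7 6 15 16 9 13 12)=(0 3 14 15 16 9 13 12 4 5 7 6 2 10 11 8)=[3, 1, 10, 14, 5, 7, 2, 6, 0, 13, 11, 8, 4, 12, 15, 16, 9]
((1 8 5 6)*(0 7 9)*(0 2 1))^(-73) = (0 6 5 8 1 2 9 7)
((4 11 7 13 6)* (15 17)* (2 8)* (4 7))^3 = ((2 8)(4 11)(6 7 13)(15 17))^3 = (2 8)(4 11)(15 17)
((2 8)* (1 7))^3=(1 7)(2 8)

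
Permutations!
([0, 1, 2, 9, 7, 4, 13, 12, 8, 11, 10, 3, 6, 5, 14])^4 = [0, 1, 2, 9, 13, 6, 7, 5, 8, 11, 10, 3, 4, 12, 14]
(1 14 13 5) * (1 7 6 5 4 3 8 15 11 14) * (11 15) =(15)(3 8 11 14 13 4)(5 7 6) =[0, 1, 2, 8, 3, 7, 5, 6, 11, 9, 10, 14, 12, 4, 13, 15]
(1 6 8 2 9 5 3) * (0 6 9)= [6, 9, 0, 1, 4, 3, 8, 7, 2, 5]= (0 6 8 2)(1 9 5 3)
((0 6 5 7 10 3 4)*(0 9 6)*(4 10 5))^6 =(10)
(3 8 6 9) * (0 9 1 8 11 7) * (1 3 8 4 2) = [9, 4, 1, 11, 2, 5, 3, 0, 6, 8, 10, 7] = (0 9 8 6 3 11 7)(1 4 2)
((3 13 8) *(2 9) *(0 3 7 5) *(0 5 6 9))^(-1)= ((0 3 13 8 7 6 9 2))^(-1)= (0 2 9 6 7 8 13 3)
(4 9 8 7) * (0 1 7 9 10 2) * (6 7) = (0 1 6 7 4 10 2)(8 9) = [1, 6, 0, 3, 10, 5, 7, 4, 9, 8, 2]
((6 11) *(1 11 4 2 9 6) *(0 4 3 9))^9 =(1 11)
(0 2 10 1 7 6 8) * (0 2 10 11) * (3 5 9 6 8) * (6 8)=(0 10 1 7 6 3 5 9 8 2 11)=[10, 7, 11, 5, 4, 9, 3, 6, 2, 8, 1, 0]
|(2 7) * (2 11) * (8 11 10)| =|(2 7 10 8 11)| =5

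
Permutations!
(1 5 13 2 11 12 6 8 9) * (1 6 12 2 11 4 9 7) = (1 5 13 11 2 4 9 6 8 7) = [0, 5, 4, 3, 9, 13, 8, 1, 7, 6, 10, 2, 12, 11]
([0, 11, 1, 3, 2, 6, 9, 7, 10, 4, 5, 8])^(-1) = [0, 2, 4, 3, 9, 10, 5, 7, 11, 6, 8, 1]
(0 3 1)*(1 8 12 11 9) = [3, 0, 2, 8, 4, 5, 6, 7, 12, 1, 10, 9, 11] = (0 3 8 12 11 9 1)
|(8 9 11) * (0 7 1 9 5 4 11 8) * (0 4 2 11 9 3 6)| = 30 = |(0 7 1 3 6)(2 11 4 9 8 5)|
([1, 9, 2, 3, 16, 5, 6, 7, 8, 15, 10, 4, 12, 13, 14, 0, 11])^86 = (0 9)(1 15)(4 11 16)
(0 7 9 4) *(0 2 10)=(0 7 9 4 2 10)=[7, 1, 10, 3, 2, 5, 6, 9, 8, 4, 0]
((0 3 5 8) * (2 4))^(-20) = (8)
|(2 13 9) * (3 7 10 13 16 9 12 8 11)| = |(2 16 9)(3 7 10 13 12 8 11)| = 21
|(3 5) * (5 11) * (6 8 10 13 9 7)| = |(3 11 5)(6 8 10 13 9 7)| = 6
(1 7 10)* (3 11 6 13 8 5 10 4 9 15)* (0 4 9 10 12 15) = (0 4 10 1 7 9)(3 11 6 13 8 5 12 15) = [4, 7, 2, 11, 10, 12, 13, 9, 5, 0, 1, 6, 15, 8, 14, 3]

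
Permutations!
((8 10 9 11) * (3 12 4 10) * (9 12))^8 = (4 12 10)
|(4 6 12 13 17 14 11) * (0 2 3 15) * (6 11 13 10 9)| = 12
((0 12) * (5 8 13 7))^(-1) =((0 12)(5 8 13 7))^(-1) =(0 12)(5 7 13 8)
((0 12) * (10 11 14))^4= (10 11 14)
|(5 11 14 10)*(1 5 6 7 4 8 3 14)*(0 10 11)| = 11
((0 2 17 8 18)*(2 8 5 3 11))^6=((0 8 18)(2 17 5 3 11))^6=(18)(2 17 5 3 11)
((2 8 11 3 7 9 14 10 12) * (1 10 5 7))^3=((1 10 12 2 8 11 3)(5 7 9 14))^3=(1 2 3 12 11 10 8)(5 14 9 7)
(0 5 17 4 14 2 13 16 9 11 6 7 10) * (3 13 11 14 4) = (0 5 17 3 13 16 9 14 2 11 6 7 10) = [5, 1, 11, 13, 4, 17, 7, 10, 8, 14, 0, 6, 12, 16, 2, 15, 9, 3]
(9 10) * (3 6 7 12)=[0, 1, 2, 6, 4, 5, 7, 12, 8, 10, 9, 11, 3]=(3 6 7 12)(9 10)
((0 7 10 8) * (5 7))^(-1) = ((0 5 7 10 8))^(-1) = (0 8 10 7 5)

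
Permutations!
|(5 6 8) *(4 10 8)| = |(4 10 8 5 6)| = 5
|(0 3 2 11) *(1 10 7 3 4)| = 8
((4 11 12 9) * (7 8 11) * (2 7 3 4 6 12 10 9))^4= ((2 7 8 11 10 9 6 12)(3 4))^4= (2 10)(6 8)(7 9)(11 12)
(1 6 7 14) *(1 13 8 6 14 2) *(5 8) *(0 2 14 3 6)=(0 2 1 3 6 7 14 13 5 8)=[2, 3, 1, 6, 4, 8, 7, 14, 0, 9, 10, 11, 12, 5, 13]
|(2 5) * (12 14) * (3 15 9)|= |(2 5)(3 15 9)(12 14)|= 6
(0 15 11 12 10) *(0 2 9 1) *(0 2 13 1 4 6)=(0 15 11 12 10 13 1 2 9 4 6)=[15, 2, 9, 3, 6, 5, 0, 7, 8, 4, 13, 12, 10, 1, 14, 11]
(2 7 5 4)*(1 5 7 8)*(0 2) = [2, 5, 8, 3, 0, 4, 6, 7, 1] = (0 2 8 1 5 4)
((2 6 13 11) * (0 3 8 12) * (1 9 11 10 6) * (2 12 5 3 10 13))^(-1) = ((13)(0 10 6 2 1 9 11 12)(3 8 5))^(-1) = (13)(0 12 11 9 1 2 6 10)(3 5 8)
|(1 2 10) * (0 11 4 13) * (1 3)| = 4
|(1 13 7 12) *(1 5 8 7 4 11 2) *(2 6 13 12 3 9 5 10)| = 20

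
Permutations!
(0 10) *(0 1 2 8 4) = (0 10 1 2 8 4) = [10, 2, 8, 3, 0, 5, 6, 7, 4, 9, 1]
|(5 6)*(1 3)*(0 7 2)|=|(0 7 2)(1 3)(5 6)|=6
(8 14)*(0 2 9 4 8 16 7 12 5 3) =(0 2 9 4 8 14 16 7 12 5 3) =[2, 1, 9, 0, 8, 3, 6, 12, 14, 4, 10, 11, 5, 13, 16, 15, 7]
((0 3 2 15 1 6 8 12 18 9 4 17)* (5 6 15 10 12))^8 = (0 17 4 9 18 12 10 2 3)(5 8 6)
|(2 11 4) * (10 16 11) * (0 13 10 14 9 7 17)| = |(0 13 10 16 11 4 2 14 9 7 17)| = 11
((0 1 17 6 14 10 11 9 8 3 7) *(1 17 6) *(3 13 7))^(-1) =((0 17 1 6 14 10 11 9 8 13 7))^(-1) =(0 7 13 8 9 11 10 14 6 1 17)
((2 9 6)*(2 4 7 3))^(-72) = ((2 9 6 4 7 3))^(-72) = (9)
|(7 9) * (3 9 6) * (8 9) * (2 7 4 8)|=|(2 7 6 3)(4 8 9)|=12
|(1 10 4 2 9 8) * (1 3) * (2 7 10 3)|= |(1 3)(2 9 8)(4 7 10)|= 6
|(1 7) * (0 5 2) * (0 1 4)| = 6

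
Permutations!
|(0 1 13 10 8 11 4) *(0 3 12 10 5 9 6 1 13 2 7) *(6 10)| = 14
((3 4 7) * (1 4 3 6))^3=(1 6 7 4)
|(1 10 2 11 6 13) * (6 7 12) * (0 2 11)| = 14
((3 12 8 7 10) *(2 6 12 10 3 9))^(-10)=(2 10 7 12)(3 8 6 9)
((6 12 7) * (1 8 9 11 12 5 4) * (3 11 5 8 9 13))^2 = (1 5)(3 12 6 13 11 7 8)(4 9)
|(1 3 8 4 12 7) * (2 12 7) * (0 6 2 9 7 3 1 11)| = 21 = |(0 6 2 12 9 7 11)(3 8 4)|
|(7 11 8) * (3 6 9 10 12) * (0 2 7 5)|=30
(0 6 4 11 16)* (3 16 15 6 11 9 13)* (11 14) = (0 14 11 15 6 4 9 13 3 16) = [14, 1, 2, 16, 9, 5, 4, 7, 8, 13, 10, 15, 12, 3, 11, 6, 0]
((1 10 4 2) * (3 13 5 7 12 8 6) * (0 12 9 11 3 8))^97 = (0 12)(1 10 4 2)(3 13 5 7 9 11)(6 8)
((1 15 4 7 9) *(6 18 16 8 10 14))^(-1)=(1 9 7 4 15)(6 14 10 8 16 18)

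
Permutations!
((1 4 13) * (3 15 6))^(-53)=(1 4 13)(3 15 6)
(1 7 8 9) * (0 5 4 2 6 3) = [5, 7, 6, 0, 2, 4, 3, 8, 9, 1] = (0 5 4 2 6 3)(1 7 8 9)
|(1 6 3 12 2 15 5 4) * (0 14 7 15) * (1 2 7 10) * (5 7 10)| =|(0 14 5 4 2)(1 6 3 12 10)(7 15)| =10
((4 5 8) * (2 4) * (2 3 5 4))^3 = (8)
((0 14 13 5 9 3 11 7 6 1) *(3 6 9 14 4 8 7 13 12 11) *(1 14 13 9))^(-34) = (0 4 8 7 1)(6 14 12 11 9)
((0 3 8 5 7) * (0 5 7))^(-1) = ((0 3 8 7 5))^(-1) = (0 5 7 8 3)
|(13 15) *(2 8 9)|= |(2 8 9)(13 15)|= 6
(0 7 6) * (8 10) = [7, 1, 2, 3, 4, 5, 0, 6, 10, 9, 8] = (0 7 6)(8 10)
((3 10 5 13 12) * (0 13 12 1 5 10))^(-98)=(0 12 1)(3 5 13)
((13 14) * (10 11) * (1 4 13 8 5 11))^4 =((1 4 13 14 8 5 11 10))^4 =(1 8)(4 5)(10 14)(11 13)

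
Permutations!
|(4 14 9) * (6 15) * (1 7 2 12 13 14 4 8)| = 8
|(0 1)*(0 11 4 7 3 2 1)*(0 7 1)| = |(0 7 3 2)(1 11 4)| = 12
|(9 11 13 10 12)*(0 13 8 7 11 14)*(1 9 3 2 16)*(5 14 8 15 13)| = |(0 5 14)(1 9 8 7 11 15 13 10 12 3 2 16)| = 12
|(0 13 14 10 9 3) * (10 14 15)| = |(0 13 15 10 9 3)| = 6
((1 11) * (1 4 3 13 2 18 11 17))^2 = ((1 17)(2 18 11 4 3 13))^2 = (2 11 3)(4 13 18)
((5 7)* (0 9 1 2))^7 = (0 2 1 9)(5 7)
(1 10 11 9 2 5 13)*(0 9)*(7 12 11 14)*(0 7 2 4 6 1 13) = (0 9 4 6 1 10 14 2 5)(7 12 11) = [9, 10, 5, 3, 6, 0, 1, 12, 8, 4, 14, 7, 11, 13, 2]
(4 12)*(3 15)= (3 15)(4 12)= [0, 1, 2, 15, 12, 5, 6, 7, 8, 9, 10, 11, 4, 13, 14, 3]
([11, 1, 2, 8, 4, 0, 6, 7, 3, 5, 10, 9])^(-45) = [5, 1, 2, 8, 4, 9, 6, 7, 3, 11, 10, 0]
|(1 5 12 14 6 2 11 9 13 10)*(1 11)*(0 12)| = 28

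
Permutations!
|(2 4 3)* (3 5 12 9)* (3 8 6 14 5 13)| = |(2 4 13 3)(5 12 9 8 6 14)| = 12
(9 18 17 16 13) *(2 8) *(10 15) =(2 8)(9 18 17 16 13)(10 15) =[0, 1, 8, 3, 4, 5, 6, 7, 2, 18, 15, 11, 12, 9, 14, 10, 13, 16, 17]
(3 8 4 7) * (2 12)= (2 12)(3 8 4 7)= [0, 1, 12, 8, 7, 5, 6, 3, 4, 9, 10, 11, 2]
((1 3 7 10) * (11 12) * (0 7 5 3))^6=(12)(0 10)(1 7)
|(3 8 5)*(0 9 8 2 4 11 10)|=9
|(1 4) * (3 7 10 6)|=4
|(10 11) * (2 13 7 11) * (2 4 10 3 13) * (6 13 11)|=6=|(3 11)(4 10)(6 13 7)|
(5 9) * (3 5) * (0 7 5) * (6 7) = (0 6 7 5 9 3) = [6, 1, 2, 0, 4, 9, 7, 5, 8, 3]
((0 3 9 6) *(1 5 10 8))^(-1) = ((0 3 9 6)(1 5 10 8))^(-1) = (0 6 9 3)(1 8 10 5)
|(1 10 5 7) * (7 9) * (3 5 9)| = |(1 10 9 7)(3 5)| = 4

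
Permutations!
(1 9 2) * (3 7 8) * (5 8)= [0, 9, 1, 7, 4, 8, 6, 5, 3, 2]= (1 9 2)(3 7 5 8)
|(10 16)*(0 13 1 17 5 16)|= 7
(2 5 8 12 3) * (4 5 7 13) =(2 7 13 4 5 8 12 3) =[0, 1, 7, 2, 5, 8, 6, 13, 12, 9, 10, 11, 3, 4]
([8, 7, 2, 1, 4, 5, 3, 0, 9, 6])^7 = [0, 1, 2, 3, 4, 5, 6, 7, 8, 9]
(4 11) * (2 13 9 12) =[0, 1, 13, 3, 11, 5, 6, 7, 8, 12, 10, 4, 2, 9] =(2 13 9 12)(4 11)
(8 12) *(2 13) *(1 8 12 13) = [0, 8, 1, 3, 4, 5, 6, 7, 13, 9, 10, 11, 12, 2] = (1 8 13 2)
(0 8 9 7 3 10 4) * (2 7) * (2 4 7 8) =(0 2 8 9 4)(3 10 7) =[2, 1, 8, 10, 0, 5, 6, 3, 9, 4, 7]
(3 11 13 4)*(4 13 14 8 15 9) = (3 11 14 8 15 9 4) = [0, 1, 2, 11, 3, 5, 6, 7, 15, 4, 10, 14, 12, 13, 8, 9]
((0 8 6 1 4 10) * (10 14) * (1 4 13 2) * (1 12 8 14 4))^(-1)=((0 14 10)(1 13 2 12 8 6))^(-1)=(0 10 14)(1 6 8 12 2 13)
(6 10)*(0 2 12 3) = (0 2 12 3)(6 10) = [2, 1, 12, 0, 4, 5, 10, 7, 8, 9, 6, 11, 3]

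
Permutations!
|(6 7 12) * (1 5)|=6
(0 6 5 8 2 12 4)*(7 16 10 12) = [6, 1, 7, 3, 0, 8, 5, 16, 2, 9, 12, 11, 4, 13, 14, 15, 10] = (0 6 5 8 2 7 16 10 12 4)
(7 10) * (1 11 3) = (1 11 3)(7 10) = [0, 11, 2, 1, 4, 5, 6, 10, 8, 9, 7, 3]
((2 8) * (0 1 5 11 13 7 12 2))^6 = (0 12 11)(1 2 13)(5 8 7)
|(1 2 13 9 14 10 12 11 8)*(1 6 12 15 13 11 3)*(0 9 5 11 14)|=12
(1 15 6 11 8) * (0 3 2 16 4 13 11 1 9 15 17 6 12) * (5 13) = (0 3 2 16 4 5 13 11 8 9 15 12)(1 17 6) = [3, 17, 16, 2, 5, 13, 1, 7, 9, 15, 10, 8, 0, 11, 14, 12, 4, 6]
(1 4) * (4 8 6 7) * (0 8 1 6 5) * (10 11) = (0 8 5)(4 6 7)(10 11) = [8, 1, 2, 3, 6, 0, 7, 4, 5, 9, 11, 10]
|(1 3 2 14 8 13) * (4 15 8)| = 8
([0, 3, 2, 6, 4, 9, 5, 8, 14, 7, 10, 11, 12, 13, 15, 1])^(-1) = (1 15 14 8 7 9 5 6 3)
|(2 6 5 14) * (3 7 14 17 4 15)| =|(2 6 5 17 4 15 3 7 14)| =9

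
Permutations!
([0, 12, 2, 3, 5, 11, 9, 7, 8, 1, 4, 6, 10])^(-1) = (1 9 6 11 5 4 10 12)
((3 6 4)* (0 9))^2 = (9)(3 4 6) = ((0 9)(3 6 4))^2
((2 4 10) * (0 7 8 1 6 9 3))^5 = ((0 7 8 1 6 9 3)(2 4 10))^5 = (0 9 1 7 3 6 8)(2 10 4)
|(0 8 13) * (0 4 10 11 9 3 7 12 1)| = 11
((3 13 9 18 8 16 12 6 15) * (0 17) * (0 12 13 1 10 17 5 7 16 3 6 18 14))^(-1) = ((0 5 7 16 13 9 14)(1 10 17 12 18 8 3)(6 15))^(-1) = (0 14 9 13 16 7 5)(1 3 8 18 12 17 10)(6 15)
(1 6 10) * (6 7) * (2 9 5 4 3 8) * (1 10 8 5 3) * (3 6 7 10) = (1 10 3 5 4)(2 9 6 8) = [0, 10, 9, 5, 1, 4, 8, 7, 2, 6, 3]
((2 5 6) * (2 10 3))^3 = (2 10 5 3 6)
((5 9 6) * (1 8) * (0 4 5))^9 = ((0 4 5 9 6)(1 8))^9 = (0 6 9 5 4)(1 8)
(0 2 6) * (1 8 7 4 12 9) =(0 2 6)(1 8 7 4 12 9) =[2, 8, 6, 3, 12, 5, 0, 4, 7, 1, 10, 11, 9]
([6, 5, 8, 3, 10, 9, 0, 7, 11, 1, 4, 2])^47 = [6, 9, 11, 3, 10, 1, 0, 7, 2, 5, 4, 8]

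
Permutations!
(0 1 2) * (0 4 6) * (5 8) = (0 1 2 4 6)(5 8) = [1, 2, 4, 3, 6, 8, 0, 7, 5]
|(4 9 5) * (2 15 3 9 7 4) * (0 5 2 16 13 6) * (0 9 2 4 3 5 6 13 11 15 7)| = 12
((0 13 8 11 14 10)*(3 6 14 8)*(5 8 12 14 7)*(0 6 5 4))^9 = (0 6 12 5)(3 4 10 11)(7 14 8 13) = ((0 13 3 5 8 11 12 14 10 6 7 4))^9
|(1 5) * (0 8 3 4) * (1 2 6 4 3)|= |(0 8 1 5 2 6 4)|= 7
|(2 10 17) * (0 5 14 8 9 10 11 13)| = |(0 5 14 8 9 10 17 2 11 13)| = 10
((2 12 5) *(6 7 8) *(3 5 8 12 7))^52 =((2 7 12 8 6 3 5))^52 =(2 8 5 12 3 7 6)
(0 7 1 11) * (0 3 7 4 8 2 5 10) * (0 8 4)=(1 11 3 7)(2 5 10 8)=[0, 11, 5, 7, 4, 10, 6, 1, 2, 9, 8, 3]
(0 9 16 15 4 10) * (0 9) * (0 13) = (0 13)(4 10 9 16 15) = [13, 1, 2, 3, 10, 5, 6, 7, 8, 16, 9, 11, 12, 0, 14, 4, 15]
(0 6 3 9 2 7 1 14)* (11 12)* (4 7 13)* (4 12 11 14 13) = [6, 13, 4, 9, 7, 5, 3, 1, 8, 2, 10, 11, 14, 12, 0] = (0 6 3 9 2 4 7 1 13 12 14)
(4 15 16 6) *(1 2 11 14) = (1 2 11 14)(4 15 16 6) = [0, 2, 11, 3, 15, 5, 4, 7, 8, 9, 10, 14, 12, 13, 1, 16, 6]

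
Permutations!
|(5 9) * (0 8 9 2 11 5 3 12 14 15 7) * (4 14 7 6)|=12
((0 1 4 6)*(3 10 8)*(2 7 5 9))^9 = (10)(0 1 4 6)(2 7 5 9)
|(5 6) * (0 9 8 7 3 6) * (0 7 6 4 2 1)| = |(0 9 8 6 5 7 3 4 2 1)| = 10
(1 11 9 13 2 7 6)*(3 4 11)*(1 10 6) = (1 3 4 11 9 13 2 7)(6 10) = [0, 3, 7, 4, 11, 5, 10, 1, 8, 13, 6, 9, 12, 2]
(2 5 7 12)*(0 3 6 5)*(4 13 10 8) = (0 3 6 5 7 12 2)(4 13 10 8) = [3, 1, 0, 6, 13, 7, 5, 12, 4, 9, 8, 11, 2, 10]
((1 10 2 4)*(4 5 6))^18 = ((1 10 2 5 6 4))^18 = (10)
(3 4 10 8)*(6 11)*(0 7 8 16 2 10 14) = (0 7 8 3 4 14)(2 10 16)(6 11) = [7, 1, 10, 4, 14, 5, 11, 8, 3, 9, 16, 6, 12, 13, 0, 15, 2]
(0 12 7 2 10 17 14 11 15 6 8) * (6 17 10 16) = [12, 1, 16, 3, 4, 5, 8, 2, 0, 9, 10, 15, 7, 13, 11, 17, 6, 14] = (0 12 7 2 16 6 8)(11 15 17 14)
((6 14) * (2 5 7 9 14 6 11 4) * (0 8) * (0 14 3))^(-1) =(0 3 9 7 5 2 4 11 14 8)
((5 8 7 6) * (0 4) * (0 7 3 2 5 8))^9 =(0 4 7 6 8 3 2 5)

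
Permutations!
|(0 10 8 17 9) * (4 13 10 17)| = 12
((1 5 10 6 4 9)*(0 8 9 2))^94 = (0 5 2 1 4 9 6 8 10)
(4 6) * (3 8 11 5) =(3 8 11 5)(4 6) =[0, 1, 2, 8, 6, 3, 4, 7, 11, 9, 10, 5]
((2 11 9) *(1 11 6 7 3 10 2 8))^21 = ((1 11 9 8)(2 6 7 3 10))^21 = (1 11 9 8)(2 6 7 3 10)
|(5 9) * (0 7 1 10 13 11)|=6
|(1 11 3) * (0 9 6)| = 3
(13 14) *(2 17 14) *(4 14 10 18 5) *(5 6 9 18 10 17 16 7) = (2 16 7 5 4 14 13)(6 9 18) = [0, 1, 16, 3, 14, 4, 9, 5, 8, 18, 10, 11, 12, 2, 13, 15, 7, 17, 6]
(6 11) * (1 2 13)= (1 2 13)(6 11)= [0, 2, 13, 3, 4, 5, 11, 7, 8, 9, 10, 6, 12, 1]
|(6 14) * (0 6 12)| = |(0 6 14 12)| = 4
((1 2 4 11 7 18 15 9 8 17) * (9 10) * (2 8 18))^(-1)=(1 17 8)(2 7 11 4)(9 10 15 18)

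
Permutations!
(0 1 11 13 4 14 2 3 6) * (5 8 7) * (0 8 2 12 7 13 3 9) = (0 1 11 3 6 8 13 4 14 12 7 5 2 9) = [1, 11, 9, 6, 14, 2, 8, 5, 13, 0, 10, 3, 7, 4, 12]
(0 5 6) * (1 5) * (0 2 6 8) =(0 1 5 8)(2 6) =[1, 5, 6, 3, 4, 8, 2, 7, 0]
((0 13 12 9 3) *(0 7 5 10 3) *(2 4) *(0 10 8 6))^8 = (0 8 7 10 12)(3 9 13 6 5)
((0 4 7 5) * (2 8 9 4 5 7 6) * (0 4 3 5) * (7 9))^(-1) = (2 6 4 5 3 9 7 8)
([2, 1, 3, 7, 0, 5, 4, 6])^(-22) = (0 3 6)(2 7 4)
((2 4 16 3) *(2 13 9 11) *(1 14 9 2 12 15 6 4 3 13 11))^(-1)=((1 14 9)(2 3 11 12 15 6 4 16 13))^(-1)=(1 9 14)(2 13 16 4 6 15 12 11 3)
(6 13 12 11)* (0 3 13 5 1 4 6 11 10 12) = (0 3 13)(1 4 6 5)(10 12) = [3, 4, 2, 13, 6, 1, 5, 7, 8, 9, 12, 11, 10, 0]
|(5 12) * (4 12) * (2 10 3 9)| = 12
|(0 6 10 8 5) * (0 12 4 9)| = |(0 6 10 8 5 12 4 9)| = 8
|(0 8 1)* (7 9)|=6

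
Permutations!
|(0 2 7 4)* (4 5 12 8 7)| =12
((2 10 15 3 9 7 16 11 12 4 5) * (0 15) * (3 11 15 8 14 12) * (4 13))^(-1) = (0 10 2 5 4 13 12 14 8)(3 11 15 16 7 9)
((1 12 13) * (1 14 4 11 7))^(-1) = (1 7 11 4 14 13 12)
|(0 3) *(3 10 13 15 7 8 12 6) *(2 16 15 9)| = 12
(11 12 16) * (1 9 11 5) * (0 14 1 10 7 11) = [14, 9, 2, 3, 4, 10, 6, 11, 8, 0, 7, 12, 16, 13, 1, 15, 5] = (0 14 1 9)(5 10 7 11 12 16)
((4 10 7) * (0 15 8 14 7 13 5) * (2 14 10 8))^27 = (0 10 7 15 13 4 2 5 8 14)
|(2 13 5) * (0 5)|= |(0 5 2 13)|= 4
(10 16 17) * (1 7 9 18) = (1 7 9 18)(10 16 17) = [0, 7, 2, 3, 4, 5, 6, 9, 8, 18, 16, 11, 12, 13, 14, 15, 17, 10, 1]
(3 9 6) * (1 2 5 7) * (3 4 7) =[0, 2, 5, 9, 7, 3, 4, 1, 8, 6] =(1 2 5 3 9 6 4 7)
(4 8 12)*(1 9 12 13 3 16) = [0, 9, 2, 16, 8, 5, 6, 7, 13, 12, 10, 11, 4, 3, 14, 15, 1] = (1 9 12 4 8 13 3 16)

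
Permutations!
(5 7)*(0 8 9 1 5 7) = (0 8 9 1 5) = [8, 5, 2, 3, 4, 0, 6, 7, 9, 1]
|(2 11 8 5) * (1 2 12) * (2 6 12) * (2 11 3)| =|(1 6 12)(2 3)(5 11 8)| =6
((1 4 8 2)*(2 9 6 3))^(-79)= ((1 4 8 9 6 3 2))^(-79)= (1 3 9 4 2 6 8)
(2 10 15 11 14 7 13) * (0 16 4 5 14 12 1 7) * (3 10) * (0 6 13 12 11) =(0 16 4 5 14 6 13 2 3 10 15)(1 7 12) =[16, 7, 3, 10, 5, 14, 13, 12, 8, 9, 15, 11, 1, 2, 6, 0, 4]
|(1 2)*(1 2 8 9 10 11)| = 5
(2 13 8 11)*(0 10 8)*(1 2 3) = [10, 2, 13, 1, 4, 5, 6, 7, 11, 9, 8, 3, 12, 0] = (0 10 8 11 3 1 2 13)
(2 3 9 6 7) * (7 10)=(2 3 9 6 10 7)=[0, 1, 3, 9, 4, 5, 10, 2, 8, 6, 7]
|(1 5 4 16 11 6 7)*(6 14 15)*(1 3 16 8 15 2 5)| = |(2 5 4 8 15 6 7 3 16 11 14)| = 11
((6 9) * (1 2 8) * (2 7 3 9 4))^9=((1 7 3 9 6 4 2 8))^9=(1 7 3 9 6 4 2 8)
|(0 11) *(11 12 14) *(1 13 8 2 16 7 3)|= 28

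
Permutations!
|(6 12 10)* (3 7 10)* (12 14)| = 6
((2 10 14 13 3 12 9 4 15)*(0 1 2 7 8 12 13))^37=(0 2 14 1 10)(3 13)(4 15 7 8 12 9)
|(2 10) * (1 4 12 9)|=4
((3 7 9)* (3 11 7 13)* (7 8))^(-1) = ((3 13)(7 9 11 8))^(-1) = (3 13)(7 8 11 9)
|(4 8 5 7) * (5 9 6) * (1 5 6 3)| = 7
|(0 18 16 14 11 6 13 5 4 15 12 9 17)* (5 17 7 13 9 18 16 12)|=18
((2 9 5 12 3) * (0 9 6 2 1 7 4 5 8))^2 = (0 8 9)(1 4 12)(3 7 5)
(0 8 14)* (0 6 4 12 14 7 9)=(0 8 7 9)(4 12 14 6)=[8, 1, 2, 3, 12, 5, 4, 9, 7, 0, 10, 11, 14, 13, 6]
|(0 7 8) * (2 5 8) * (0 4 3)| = |(0 7 2 5 8 4 3)| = 7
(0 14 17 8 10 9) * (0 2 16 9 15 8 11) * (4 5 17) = (0 14 4 5 17 11)(2 16 9)(8 10 15) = [14, 1, 16, 3, 5, 17, 6, 7, 10, 2, 15, 0, 12, 13, 4, 8, 9, 11]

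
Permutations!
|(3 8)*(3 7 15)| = |(3 8 7 15)| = 4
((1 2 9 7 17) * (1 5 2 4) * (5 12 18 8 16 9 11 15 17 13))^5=(1 4)(2 18 13 17 9 11 8 5 12 7 15 16)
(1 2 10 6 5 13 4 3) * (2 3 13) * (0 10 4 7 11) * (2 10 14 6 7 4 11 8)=(0 14 6 5 10 7 8 2 11)(1 3)(4 13)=[14, 3, 11, 1, 13, 10, 5, 8, 2, 9, 7, 0, 12, 4, 6]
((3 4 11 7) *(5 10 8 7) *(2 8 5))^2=((2 8 7 3 4 11)(5 10))^2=(2 7 4)(3 11 8)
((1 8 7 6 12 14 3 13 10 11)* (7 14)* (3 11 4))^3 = ((1 8 14 11)(3 13 10 4)(6 12 7))^3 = (1 11 14 8)(3 4 10 13)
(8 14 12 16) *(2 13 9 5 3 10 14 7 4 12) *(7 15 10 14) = [0, 1, 13, 14, 12, 3, 6, 4, 15, 5, 7, 11, 16, 9, 2, 10, 8] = (2 13 9 5 3 14)(4 12 16 8 15 10 7)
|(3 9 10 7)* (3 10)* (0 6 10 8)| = 10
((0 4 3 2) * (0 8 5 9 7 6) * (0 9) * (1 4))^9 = ((0 1 4 3 2 8 5)(6 9 7))^9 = (9)(0 4 2 5 1 3 8)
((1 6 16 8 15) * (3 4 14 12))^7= (1 16 15 6 8)(3 12 14 4)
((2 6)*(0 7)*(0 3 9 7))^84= ((2 6)(3 9 7))^84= (9)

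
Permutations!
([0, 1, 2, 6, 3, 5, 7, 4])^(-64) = (7)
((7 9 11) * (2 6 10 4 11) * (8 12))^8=(12)(2 6 10 4 11 7 9)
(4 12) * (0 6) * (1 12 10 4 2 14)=(0 6)(1 12 2 14)(4 10)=[6, 12, 14, 3, 10, 5, 0, 7, 8, 9, 4, 11, 2, 13, 1]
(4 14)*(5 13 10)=(4 14)(5 13 10)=[0, 1, 2, 3, 14, 13, 6, 7, 8, 9, 5, 11, 12, 10, 4]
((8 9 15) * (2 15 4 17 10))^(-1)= (2 10 17 4 9 8 15)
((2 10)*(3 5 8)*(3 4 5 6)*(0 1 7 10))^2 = (0 7 2 1 10)(4 8 5)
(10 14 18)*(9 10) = (9 10 14 18) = [0, 1, 2, 3, 4, 5, 6, 7, 8, 10, 14, 11, 12, 13, 18, 15, 16, 17, 9]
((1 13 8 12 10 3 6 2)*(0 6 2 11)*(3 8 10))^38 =((0 6 11)(1 13 10 8 12 3 2))^38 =(0 11 6)(1 8 2 10 3 13 12)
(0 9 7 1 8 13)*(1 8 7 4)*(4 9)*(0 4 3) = (0 3)(1 7 8 13 4) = [3, 7, 2, 0, 1, 5, 6, 8, 13, 9, 10, 11, 12, 4]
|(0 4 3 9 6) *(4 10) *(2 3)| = 7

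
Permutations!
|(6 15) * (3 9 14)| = |(3 9 14)(6 15)| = 6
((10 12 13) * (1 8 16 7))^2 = (1 16)(7 8)(10 13 12)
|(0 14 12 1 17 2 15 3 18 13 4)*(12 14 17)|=|(0 17 2 15 3 18 13 4)(1 12)|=8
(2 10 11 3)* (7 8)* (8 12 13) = [0, 1, 10, 2, 4, 5, 6, 12, 7, 9, 11, 3, 13, 8] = (2 10 11 3)(7 12 13 8)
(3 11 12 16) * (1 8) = (1 8)(3 11 12 16) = [0, 8, 2, 11, 4, 5, 6, 7, 1, 9, 10, 12, 16, 13, 14, 15, 3]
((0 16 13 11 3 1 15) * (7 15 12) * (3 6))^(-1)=(0 15 7 12 1 3 6 11 13 16)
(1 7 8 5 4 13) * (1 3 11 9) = (1 7 8 5 4 13 3 11 9) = [0, 7, 2, 11, 13, 4, 6, 8, 5, 1, 10, 9, 12, 3]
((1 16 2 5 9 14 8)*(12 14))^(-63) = ((1 16 2 5 9 12 14 8))^(-63) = (1 16 2 5 9 12 14 8)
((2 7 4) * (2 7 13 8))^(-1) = ((2 13 8)(4 7))^(-1) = (2 8 13)(4 7)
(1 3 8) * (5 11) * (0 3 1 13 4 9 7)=(0 3 8 13 4 9 7)(5 11)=[3, 1, 2, 8, 9, 11, 6, 0, 13, 7, 10, 5, 12, 4]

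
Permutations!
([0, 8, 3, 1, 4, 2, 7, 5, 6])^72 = (1 6 5 3 8 7 2)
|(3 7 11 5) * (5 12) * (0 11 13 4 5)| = 15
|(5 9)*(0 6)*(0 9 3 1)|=|(0 6 9 5 3 1)|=6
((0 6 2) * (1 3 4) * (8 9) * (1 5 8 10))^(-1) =(0 2 6)(1 10 9 8 5 4 3)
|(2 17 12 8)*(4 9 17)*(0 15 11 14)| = 12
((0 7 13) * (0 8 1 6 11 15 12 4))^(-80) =(15)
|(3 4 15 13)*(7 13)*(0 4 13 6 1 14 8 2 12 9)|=|(0 4 15 7 6 1 14 8 2 12 9)(3 13)|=22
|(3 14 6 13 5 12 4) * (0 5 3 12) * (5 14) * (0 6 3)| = 6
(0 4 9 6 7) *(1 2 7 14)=[4, 2, 7, 3, 9, 5, 14, 0, 8, 6, 10, 11, 12, 13, 1]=(0 4 9 6 14 1 2 7)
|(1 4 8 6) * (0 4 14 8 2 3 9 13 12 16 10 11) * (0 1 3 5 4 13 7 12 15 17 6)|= |(0 13 15 17 6 3 9 7 12 16 10 11 1 14 8)(2 5 4)|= 15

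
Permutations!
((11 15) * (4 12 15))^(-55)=(4 12 15 11)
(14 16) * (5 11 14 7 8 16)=[0, 1, 2, 3, 4, 11, 6, 8, 16, 9, 10, 14, 12, 13, 5, 15, 7]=(5 11 14)(7 8 16)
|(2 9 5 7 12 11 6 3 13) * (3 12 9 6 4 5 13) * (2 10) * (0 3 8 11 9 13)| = |(0 3 8 11 4 5 7 13 10 2 6 12 9)| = 13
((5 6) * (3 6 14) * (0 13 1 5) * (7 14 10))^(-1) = (0 6 3 14 7 10 5 1 13)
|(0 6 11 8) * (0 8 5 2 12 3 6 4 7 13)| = |(0 4 7 13)(2 12 3 6 11 5)| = 12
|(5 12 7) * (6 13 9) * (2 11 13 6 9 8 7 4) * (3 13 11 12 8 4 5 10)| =|(2 12 5 8 7 10 3 13 4)| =9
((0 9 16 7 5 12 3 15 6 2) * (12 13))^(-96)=((0 9 16 7 5 13 12 3 15 6 2))^(-96)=(0 7 12 6 9 5 3 2 16 13 15)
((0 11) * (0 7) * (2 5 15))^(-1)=(0 7 11)(2 15 5)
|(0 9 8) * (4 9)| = |(0 4 9 8)| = 4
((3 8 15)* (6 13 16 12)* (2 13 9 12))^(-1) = ((2 13 16)(3 8 15)(6 9 12))^(-1) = (2 16 13)(3 15 8)(6 12 9)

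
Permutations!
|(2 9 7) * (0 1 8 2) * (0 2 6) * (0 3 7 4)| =9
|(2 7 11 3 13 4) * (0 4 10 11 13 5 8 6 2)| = |(0 4)(2 7 13 10 11 3 5 8 6)| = 18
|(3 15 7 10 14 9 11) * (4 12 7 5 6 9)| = 30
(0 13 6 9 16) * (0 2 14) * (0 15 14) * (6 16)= (0 13 16 2)(6 9)(14 15)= [13, 1, 0, 3, 4, 5, 9, 7, 8, 6, 10, 11, 12, 16, 15, 14, 2]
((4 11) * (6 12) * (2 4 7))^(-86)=((2 4 11 7)(6 12))^(-86)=(12)(2 11)(4 7)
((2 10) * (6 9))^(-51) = (2 10)(6 9)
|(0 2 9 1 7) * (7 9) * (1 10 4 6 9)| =|(0 2 7)(4 6 9 10)| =12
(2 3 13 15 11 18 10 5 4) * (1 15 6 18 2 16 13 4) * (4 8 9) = [0, 15, 3, 8, 16, 1, 18, 7, 9, 4, 5, 2, 12, 6, 14, 11, 13, 17, 10] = (1 15 11 2 3 8 9 4 16 13 6 18 10 5)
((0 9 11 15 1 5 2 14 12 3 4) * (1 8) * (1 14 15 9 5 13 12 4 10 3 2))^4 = ((0 5 1 13 12 2 15 8 14 4)(3 10)(9 11))^4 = (0 12 14 1 15)(2 4 13 8 5)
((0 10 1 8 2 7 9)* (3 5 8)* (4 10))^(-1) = (0 9 7 2 8 5 3 1 10 4)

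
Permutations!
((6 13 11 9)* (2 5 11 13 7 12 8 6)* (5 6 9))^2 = (13)(2 7 8)(6 12 9)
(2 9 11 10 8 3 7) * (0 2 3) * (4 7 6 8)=(0 2 9 11 10 4 7 3 6 8)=[2, 1, 9, 6, 7, 5, 8, 3, 0, 11, 4, 10]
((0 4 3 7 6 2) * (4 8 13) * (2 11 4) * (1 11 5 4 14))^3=(14)(0 2 13 8)(3 5 7 4 6)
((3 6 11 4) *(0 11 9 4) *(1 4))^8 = (11)(1 6 4 9 3)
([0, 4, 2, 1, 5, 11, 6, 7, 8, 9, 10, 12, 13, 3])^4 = [0, 12, 2, 11, 13, 3, 6, 7, 8, 9, 10, 1, 4, 5]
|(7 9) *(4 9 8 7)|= 2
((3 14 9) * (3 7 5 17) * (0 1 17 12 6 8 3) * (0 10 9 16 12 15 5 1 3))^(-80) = (17)(0 12 3 6 14 8 16)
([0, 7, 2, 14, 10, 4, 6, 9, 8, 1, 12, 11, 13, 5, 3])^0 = [0, 1, 2, 3, 4, 5, 6, 7, 8, 9, 10, 11, 12, 13, 14]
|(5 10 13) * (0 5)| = |(0 5 10 13)| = 4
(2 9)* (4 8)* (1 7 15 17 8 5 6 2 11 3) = [0, 7, 9, 1, 5, 6, 2, 15, 4, 11, 10, 3, 12, 13, 14, 17, 16, 8] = (1 7 15 17 8 4 5 6 2 9 11 3)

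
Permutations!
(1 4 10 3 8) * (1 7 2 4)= (2 4 10 3 8 7)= [0, 1, 4, 8, 10, 5, 6, 2, 7, 9, 3]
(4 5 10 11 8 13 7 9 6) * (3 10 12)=(3 10 11 8 13 7 9 6 4 5 12)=[0, 1, 2, 10, 5, 12, 4, 9, 13, 6, 11, 8, 3, 7]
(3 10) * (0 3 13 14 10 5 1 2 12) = (0 3 5 1 2 12)(10 13 14) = [3, 2, 12, 5, 4, 1, 6, 7, 8, 9, 13, 11, 0, 14, 10]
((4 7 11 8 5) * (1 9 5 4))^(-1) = ((1 9 5)(4 7 11 8))^(-1) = (1 5 9)(4 8 11 7)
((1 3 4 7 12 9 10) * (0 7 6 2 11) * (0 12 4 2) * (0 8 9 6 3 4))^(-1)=(0 7)(1 10 9 8 6 12 11 2 3 4)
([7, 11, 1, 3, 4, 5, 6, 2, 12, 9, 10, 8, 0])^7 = (12)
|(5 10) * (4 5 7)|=4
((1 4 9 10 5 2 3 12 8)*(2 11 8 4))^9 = ((1 2 3 12 4 9 10 5 11 8))^9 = (1 8 11 5 10 9 4 12 3 2)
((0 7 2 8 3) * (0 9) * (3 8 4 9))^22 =(0 2 9 7 4)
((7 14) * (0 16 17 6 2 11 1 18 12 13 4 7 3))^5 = (0 11 4 16 1 7 17 18 14 6 12 3 2 13)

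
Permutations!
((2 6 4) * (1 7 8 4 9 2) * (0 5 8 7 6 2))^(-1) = (0 9 6 1 4 8 5)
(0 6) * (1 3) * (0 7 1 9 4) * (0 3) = (0 6 7 1)(3 9 4) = [6, 0, 2, 9, 3, 5, 7, 1, 8, 4]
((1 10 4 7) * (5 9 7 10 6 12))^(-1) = (1 7 9 5 12 6)(4 10)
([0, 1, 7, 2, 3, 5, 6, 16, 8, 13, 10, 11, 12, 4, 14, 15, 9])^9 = (2 16 13 3 7 9 4)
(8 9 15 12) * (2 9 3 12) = (2 9 15)(3 12 8) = [0, 1, 9, 12, 4, 5, 6, 7, 3, 15, 10, 11, 8, 13, 14, 2]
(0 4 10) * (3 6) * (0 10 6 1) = (10)(0 4 6 3 1) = [4, 0, 2, 1, 6, 5, 3, 7, 8, 9, 10]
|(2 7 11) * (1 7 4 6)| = |(1 7 11 2 4 6)| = 6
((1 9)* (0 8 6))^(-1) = ((0 8 6)(1 9))^(-1) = (0 6 8)(1 9)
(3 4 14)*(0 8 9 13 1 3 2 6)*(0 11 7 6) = [8, 3, 0, 4, 14, 5, 11, 6, 9, 13, 10, 7, 12, 1, 2] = (0 8 9 13 1 3 4 14 2)(6 11 7)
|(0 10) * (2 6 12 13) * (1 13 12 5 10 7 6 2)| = |(0 7 6 5 10)(1 13)| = 10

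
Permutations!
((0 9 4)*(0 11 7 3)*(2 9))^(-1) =(0 3 7 11 4 9 2)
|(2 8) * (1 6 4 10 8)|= |(1 6 4 10 8 2)|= 6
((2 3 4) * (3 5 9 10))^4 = (2 3 9)(4 10 5)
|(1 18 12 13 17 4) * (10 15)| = 6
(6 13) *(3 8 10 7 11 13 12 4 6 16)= (3 8 10 7 11 13 16)(4 6 12)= [0, 1, 2, 8, 6, 5, 12, 11, 10, 9, 7, 13, 4, 16, 14, 15, 3]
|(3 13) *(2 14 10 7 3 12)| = 7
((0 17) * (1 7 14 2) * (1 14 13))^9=(0 17)(2 14)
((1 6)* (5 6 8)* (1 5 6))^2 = (1 6)(5 8)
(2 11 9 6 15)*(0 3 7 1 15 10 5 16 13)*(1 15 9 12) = (0 3 7 15 2 11 12 1 9 6 10 5 16 13) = [3, 9, 11, 7, 4, 16, 10, 15, 8, 6, 5, 12, 1, 0, 14, 2, 13]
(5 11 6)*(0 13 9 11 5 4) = (0 13 9 11 6 4) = [13, 1, 2, 3, 0, 5, 4, 7, 8, 11, 10, 6, 12, 9]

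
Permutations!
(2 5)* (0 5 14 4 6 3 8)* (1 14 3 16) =[5, 14, 3, 8, 6, 2, 16, 7, 0, 9, 10, 11, 12, 13, 4, 15, 1] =(0 5 2 3 8)(1 14 4 6 16)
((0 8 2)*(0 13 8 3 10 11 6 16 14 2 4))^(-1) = (0 4 8 13 2 14 16 6 11 10 3)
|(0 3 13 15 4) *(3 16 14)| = |(0 16 14 3 13 15 4)| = 7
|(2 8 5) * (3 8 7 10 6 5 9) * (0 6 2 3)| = 6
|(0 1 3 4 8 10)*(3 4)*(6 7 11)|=|(0 1 4 8 10)(6 7 11)|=15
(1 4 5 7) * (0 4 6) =[4, 6, 2, 3, 5, 7, 0, 1] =(0 4 5 7 1 6)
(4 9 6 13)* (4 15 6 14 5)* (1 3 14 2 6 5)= (1 3 14)(2 6 13 15 5 4 9)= [0, 3, 6, 14, 9, 4, 13, 7, 8, 2, 10, 11, 12, 15, 1, 5]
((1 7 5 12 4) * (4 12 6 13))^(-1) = (1 4 13 6 5 7)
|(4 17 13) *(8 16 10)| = 3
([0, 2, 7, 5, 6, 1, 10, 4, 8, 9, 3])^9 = [0, 2, 7, 5, 6, 1, 10, 4, 8, 9, 3]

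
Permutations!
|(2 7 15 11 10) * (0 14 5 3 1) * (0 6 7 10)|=|(0 14 5 3 1 6 7 15 11)(2 10)|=18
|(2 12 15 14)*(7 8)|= 4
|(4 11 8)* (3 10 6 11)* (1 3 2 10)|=6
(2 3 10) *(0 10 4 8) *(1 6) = (0 10 2 3 4 8)(1 6) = [10, 6, 3, 4, 8, 5, 1, 7, 0, 9, 2]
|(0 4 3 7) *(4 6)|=5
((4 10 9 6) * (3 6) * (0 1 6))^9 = (0 6 10 3 1 4 9)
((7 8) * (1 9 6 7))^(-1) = (1 8 7 6 9)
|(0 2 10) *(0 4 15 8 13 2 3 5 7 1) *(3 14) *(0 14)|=|(1 14 3 5 7)(2 10 4 15 8 13)|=30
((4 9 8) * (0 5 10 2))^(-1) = ((0 5 10 2)(4 9 8))^(-1) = (0 2 10 5)(4 8 9)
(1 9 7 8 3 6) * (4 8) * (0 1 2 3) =[1, 9, 3, 6, 8, 5, 2, 4, 0, 7] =(0 1 9 7 4 8)(2 3 6)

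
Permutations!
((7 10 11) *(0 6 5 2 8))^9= ((0 6 5 2 8)(7 10 11))^9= (11)(0 8 2 5 6)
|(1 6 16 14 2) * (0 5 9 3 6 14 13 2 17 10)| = 12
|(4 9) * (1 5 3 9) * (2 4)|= |(1 5 3 9 2 4)|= 6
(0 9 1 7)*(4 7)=(0 9 1 4 7)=[9, 4, 2, 3, 7, 5, 6, 0, 8, 1]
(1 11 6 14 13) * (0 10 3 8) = (0 10 3 8)(1 11 6 14 13) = [10, 11, 2, 8, 4, 5, 14, 7, 0, 9, 3, 6, 12, 1, 13]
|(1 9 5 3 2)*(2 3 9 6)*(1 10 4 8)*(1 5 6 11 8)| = 9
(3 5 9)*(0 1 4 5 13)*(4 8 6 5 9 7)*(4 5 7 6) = (0 1 8 4 9 3 13)(5 6 7) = [1, 8, 2, 13, 9, 6, 7, 5, 4, 3, 10, 11, 12, 0]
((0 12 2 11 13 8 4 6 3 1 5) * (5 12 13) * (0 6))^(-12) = (13)(1 2 5 3 12 11 6)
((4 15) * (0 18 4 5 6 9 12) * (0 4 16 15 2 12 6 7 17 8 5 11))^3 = ((0 18 16 15 11)(2 12 4)(5 7 17 8)(6 9))^3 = (0 15 18 11 16)(5 8 17 7)(6 9)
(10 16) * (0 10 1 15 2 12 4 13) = [10, 15, 12, 3, 13, 5, 6, 7, 8, 9, 16, 11, 4, 0, 14, 2, 1] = (0 10 16 1 15 2 12 4 13)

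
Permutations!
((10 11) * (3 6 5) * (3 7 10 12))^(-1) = ((3 6 5 7 10 11 12))^(-1) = (3 12 11 10 7 5 6)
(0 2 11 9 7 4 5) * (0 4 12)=(0 2 11 9 7 12)(4 5)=[2, 1, 11, 3, 5, 4, 6, 12, 8, 7, 10, 9, 0]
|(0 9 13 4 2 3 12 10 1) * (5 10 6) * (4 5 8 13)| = 12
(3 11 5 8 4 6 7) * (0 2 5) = (0 2 5 8 4 6 7 3 11) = [2, 1, 5, 11, 6, 8, 7, 3, 4, 9, 10, 0]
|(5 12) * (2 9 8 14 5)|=|(2 9 8 14 5 12)|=6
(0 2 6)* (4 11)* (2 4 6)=(0 4 11 6)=[4, 1, 2, 3, 11, 5, 0, 7, 8, 9, 10, 6]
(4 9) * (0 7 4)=[7, 1, 2, 3, 9, 5, 6, 4, 8, 0]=(0 7 4 9)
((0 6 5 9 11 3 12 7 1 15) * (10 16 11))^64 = ((0 6 5 9 10 16 11 3 12 7 1 15))^64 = (0 10 12)(1 5 11)(3 15 9)(6 16 7)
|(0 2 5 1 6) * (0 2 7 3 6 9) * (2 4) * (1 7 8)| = 12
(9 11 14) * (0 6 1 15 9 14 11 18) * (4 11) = (0 6 1 15 9 18)(4 11) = [6, 15, 2, 3, 11, 5, 1, 7, 8, 18, 10, 4, 12, 13, 14, 9, 16, 17, 0]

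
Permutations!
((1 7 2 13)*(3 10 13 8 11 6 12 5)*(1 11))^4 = (3 6 10 12 13 5 11)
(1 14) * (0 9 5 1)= [9, 14, 2, 3, 4, 1, 6, 7, 8, 5, 10, 11, 12, 13, 0]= (0 9 5 1 14)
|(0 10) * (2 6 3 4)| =4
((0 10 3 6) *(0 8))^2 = (0 3 8 10 6)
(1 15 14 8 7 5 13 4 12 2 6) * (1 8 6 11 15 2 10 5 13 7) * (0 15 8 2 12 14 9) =[15, 12, 11, 3, 14, 7, 2, 13, 1, 0, 5, 8, 10, 4, 6, 9] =(0 15 9)(1 12 10 5 7 13 4 14 6 2 11 8)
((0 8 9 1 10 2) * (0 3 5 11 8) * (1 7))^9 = (11)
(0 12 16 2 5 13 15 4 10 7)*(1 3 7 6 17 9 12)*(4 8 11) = (0 1 3 7)(2 5 13 15 8 11 4 10 6 17 9 12 16) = [1, 3, 5, 7, 10, 13, 17, 0, 11, 12, 6, 4, 16, 15, 14, 8, 2, 9]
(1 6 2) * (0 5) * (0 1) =(0 5 1 6 2) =[5, 6, 0, 3, 4, 1, 2]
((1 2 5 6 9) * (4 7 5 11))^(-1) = (1 9 6 5 7 4 11 2)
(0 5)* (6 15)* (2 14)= (0 5)(2 14)(6 15)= [5, 1, 14, 3, 4, 0, 15, 7, 8, 9, 10, 11, 12, 13, 2, 6]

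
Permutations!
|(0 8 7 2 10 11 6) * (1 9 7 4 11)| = |(0 8 4 11 6)(1 9 7 2 10)| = 5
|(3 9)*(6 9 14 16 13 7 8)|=8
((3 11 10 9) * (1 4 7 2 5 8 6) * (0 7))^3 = (0 5 1 7 8 4 2 6)(3 9 10 11)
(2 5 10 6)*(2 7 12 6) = [0, 1, 5, 3, 4, 10, 7, 12, 8, 9, 2, 11, 6] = (2 5 10)(6 7 12)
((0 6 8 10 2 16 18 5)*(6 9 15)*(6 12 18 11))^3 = (0 12)(2 6)(5 15)(8 16)(9 18)(10 11)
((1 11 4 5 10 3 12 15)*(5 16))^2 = (1 4 5 3 15 11 16 10 12)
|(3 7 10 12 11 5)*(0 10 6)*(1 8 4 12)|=11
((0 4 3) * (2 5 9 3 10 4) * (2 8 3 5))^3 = ((0 8 3)(4 10)(5 9))^3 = (4 10)(5 9)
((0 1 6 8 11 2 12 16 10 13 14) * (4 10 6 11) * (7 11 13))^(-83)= ((0 1 13 14)(2 12 16 6 8 4 10 7 11))^(-83)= (0 1 13 14)(2 7 4 6 12 11 10 8 16)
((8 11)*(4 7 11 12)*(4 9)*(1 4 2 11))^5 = ((1 4 7)(2 11 8 12 9))^5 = (12)(1 7 4)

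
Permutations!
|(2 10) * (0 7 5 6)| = 4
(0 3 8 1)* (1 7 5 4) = (0 3 8 7 5 4 1) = [3, 0, 2, 8, 1, 4, 6, 5, 7]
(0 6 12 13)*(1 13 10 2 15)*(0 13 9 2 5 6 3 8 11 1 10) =(0 3 8 11 1 9 2 15 10 5 6 12) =[3, 9, 15, 8, 4, 6, 12, 7, 11, 2, 5, 1, 0, 13, 14, 10]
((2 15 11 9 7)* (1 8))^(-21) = ((1 8)(2 15 11 9 7))^(-21) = (1 8)(2 7 9 11 15)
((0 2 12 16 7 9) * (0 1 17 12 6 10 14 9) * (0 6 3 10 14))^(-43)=((0 2 3 10)(1 17 12 16 7 6 14 9))^(-43)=(0 2 3 10)(1 6 12 9 7 17 14 16)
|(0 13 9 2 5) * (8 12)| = 10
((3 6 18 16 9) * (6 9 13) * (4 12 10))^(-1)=((3 9)(4 12 10)(6 18 16 13))^(-1)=(3 9)(4 10 12)(6 13 16 18)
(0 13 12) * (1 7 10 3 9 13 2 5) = [2, 7, 5, 9, 4, 1, 6, 10, 8, 13, 3, 11, 0, 12] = (0 2 5 1 7 10 3 9 13 12)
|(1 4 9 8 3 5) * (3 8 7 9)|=4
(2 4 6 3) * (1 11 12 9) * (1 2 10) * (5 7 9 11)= (1 5 7 9 2 4 6 3 10)(11 12)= [0, 5, 4, 10, 6, 7, 3, 9, 8, 2, 1, 12, 11]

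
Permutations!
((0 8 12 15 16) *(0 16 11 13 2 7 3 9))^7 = ((16)(0 8 12 15 11 13 2 7 3 9))^7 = (16)(0 7 11 8 3 13 12 9 2 15)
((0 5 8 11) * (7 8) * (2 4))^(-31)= ((0 5 7 8 11)(2 4))^(-31)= (0 11 8 7 5)(2 4)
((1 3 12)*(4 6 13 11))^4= (13)(1 3 12)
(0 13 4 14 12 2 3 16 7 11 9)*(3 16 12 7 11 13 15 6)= [15, 1, 16, 12, 14, 5, 3, 13, 8, 0, 10, 9, 2, 4, 7, 6, 11]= (0 15 6 3 12 2 16 11 9)(4 14 7 13)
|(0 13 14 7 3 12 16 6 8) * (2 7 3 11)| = 24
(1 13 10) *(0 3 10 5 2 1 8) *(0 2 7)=(0 3 10 8 2 1 13 5 7)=[3, 13, 1, 10, 4, 7, 6, 0, 2, 9, 8, 11, 12, 5]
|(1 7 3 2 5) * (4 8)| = |(1 7 3 2 5)(4 8)| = 10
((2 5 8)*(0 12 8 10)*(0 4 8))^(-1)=(0 12)(2 8 4 10 5)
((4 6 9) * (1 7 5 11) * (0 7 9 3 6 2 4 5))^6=(1 5)(9 11)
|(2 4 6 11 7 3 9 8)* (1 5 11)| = |(1 5 11 7 3 9 8 2 4 6)| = 10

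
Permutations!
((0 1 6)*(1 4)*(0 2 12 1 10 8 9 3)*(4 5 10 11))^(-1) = ((0 5 10 8 9 3)(1 6 2 12)(4 11))^(-1) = (0 3 9 8 10 5)(1 12 2 6)(4 11)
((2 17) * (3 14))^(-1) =(2 17)(3 14)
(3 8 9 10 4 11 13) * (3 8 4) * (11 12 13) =[0, 1, 2, 4, 12, 5, 6, 7, 9, 10, 3, 11, 13, 8] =(3 4 12 13 8 9 10)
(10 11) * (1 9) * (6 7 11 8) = [0, 9, 2, 3, 4, 5, 7, 11, 6, 1, 8, 10] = (1 9)(6 7 11 10 8)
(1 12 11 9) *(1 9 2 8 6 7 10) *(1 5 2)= [0, 12, 8, 3, 4, 2, 7, 10, 6, 9, 5, 1, 11]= (1 12 11)(2 8 6 7 10 5)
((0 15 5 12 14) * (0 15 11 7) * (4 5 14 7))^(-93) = ((0 11 4 5 12 7)(14 15))^(-93) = (0 5)(4 7)(11 12)(14 15)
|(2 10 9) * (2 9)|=2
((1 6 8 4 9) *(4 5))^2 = ((1 6 8 5 4 9))^2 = (1 8 4)(5 9 6)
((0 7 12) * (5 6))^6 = ((0 7 12)(5 6))^6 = (12)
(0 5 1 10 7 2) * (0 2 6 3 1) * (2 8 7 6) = (0 5)(1 10 6 3)(2 8 7) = [5, 10, 8, 1, 4, 0, 3, 2, 7, 9, 6]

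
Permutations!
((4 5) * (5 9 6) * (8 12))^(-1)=((4 9 6 5)(8 12))^(-1)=(4 5 6 9)(8 12)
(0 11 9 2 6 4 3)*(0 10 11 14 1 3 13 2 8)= [14, 3, 6, 10, 13, 5, 4, 7, 0, 8, 11, 9, 12, 2, 1]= (0 14 1 3 10 11 9 8)(2 6 4 13)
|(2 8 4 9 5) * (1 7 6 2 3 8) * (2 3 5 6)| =15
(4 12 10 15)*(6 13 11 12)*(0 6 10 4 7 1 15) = (0 6 13 11 12 4 10)(1 15 7) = [6, 15, 2, 3, 10, 5, 13, 1, 8, 9, 0, 12, 4, 11, 14, 7]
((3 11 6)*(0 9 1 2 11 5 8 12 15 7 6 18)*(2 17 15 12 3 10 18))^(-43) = ((0 9 1 17 15 7 6 10 18)(2 11)(3 5 8))^(-43) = (0 1 15 6 18 9 17 7 10)(2 11)(3 8 5)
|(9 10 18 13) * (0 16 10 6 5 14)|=9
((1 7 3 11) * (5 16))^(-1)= (1 11 3 7)(5 16)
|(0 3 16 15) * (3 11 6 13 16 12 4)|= |(0 11 6 13 16 15)(3 12 4)|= 6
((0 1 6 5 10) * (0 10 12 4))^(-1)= (0 4 12 5 6 1)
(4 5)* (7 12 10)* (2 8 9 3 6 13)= (2 8 9 3 6 13)(4 5)(7 12 10)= [0, 1, 8, 6, 5, 4, 13, 12, 9, 3, 7, 11, 10, 2]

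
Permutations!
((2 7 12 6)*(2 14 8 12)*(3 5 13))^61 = (2 7)(3 5 13)(6 14 8 12)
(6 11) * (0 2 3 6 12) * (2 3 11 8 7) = (0 3 6 8 7 2 11 12) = [3, 1, 11, 6, 4, 5, 8, 2, 7, 9, 10, 12, 0]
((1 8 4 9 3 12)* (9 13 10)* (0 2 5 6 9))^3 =(0 6 12 4)(1 13 2 9)(3 8 10 5)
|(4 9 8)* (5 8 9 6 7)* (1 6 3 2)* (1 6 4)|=8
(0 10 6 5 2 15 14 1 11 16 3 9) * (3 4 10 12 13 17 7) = (0 12 13 17 7 3 9)(1 11 16 4 10 6 5 2 15 14) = [12, 11, 15, 9, 10, 2, 5, 3, 8, 0, 6, 16, 13, 17, 1, 14, 4, 7]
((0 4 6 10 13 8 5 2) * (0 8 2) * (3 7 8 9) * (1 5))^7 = (0 3 6 8 13 5 9 4 7 10 1 2)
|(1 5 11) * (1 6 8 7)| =6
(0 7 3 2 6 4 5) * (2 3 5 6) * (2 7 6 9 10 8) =(0 6 4 9 10 8 2 7 5) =[6, 1, 7, 3, 9, 0, 4, 5, 2, 10, 8]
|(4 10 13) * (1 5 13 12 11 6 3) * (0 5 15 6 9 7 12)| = 20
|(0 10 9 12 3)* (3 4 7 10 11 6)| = |(0 11 6 3)(4 7 10 9 12)| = 20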